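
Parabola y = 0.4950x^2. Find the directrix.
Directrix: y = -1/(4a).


a = 0.4950
1/(4a) = 0.5051
directrix: y = -0.5051 = -0.5051

y = -0.5051


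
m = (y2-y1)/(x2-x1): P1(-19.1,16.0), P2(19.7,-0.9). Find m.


dy = -0.9 - 16.0 = -16.9
dx = 19.7 + 19.1 = 38.8
m = -16.9/38.8 = -0.4356

m = -0.4356


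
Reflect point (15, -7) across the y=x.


Reflection rule for y=x: (y, x)
(15, -7) -> (-7, 15)

(-7, 15)


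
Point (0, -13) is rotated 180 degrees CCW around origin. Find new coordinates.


cos(180) = -1, sin(180) = 0
x' = 0*(-1) + 13*0 = 0
y' = 0*0 - 13*(-1) = 13

(0, 13)


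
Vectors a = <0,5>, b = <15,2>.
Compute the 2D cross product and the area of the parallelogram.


cross = 0*2 - 5*15 = 0 - 75 = -75
Parallelogram area = |-75| = 75

cross = -75, parallelogram area = 75


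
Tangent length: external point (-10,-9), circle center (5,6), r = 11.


d = sqrt((-10-5)^2 + (-9-6)^2) = sqrt(225+225) = 21.2132
L = sqrt(450.0000 - 121) = sqrt(329.0000) = 18.1384

18.1384


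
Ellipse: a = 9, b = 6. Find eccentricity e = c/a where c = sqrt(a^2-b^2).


c = sqrt(81-36) = sqrt(45) = 6.7082
e = c/a = sqrt(45)/9 = 0.7454

e = 0.7454


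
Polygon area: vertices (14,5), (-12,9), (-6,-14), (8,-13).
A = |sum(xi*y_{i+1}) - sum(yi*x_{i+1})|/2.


sum(xi*y_{i+1}) = 14*9 - 12*(-14) - 6*(-13) + 8*5 = 412
sum(yi*x_{i+1}) = 5*(-12) + 9*(-6) - 14*8 - 13*14 = -408
Area = |412 + 408|/2 = 820/2 = 410.0000

410.0000 sq units


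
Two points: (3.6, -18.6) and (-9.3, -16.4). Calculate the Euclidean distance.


dx = -9.3 - 3.6 = -12.9
dy = -16.4 + 18.6 = 2.2
d = sqrt(166.41 + 4.84) = sqrt(171.25) = 13.0863

13.0863


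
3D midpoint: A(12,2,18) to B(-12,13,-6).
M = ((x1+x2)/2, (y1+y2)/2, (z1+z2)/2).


Mx = (12- 12)/2 = 0
My = (2+13)/2 = 7.5000
Mz = (18- 6)/2 = 6.0000

M = (0, 7.5000, 6.0000)


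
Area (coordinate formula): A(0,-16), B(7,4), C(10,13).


0*(4-13) = 0
7*(13+ 16) = 203
10*(-16-4) = -200
sum = 3
Area = |3|/2 = 1.5000

1.5000 sq units


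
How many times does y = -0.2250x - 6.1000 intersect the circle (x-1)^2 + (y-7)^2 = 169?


Substitute y = -0.2250x - 6.1000: (x-1)^2 + (-0.2250x- 6.1000-7)^2 = 169
Expand to Ax^2 + Bx + C = 0, where b-k = -13.1
A = 1+m^2 = 1.050625
B = 2(m(b-k) - h) = 2(-0.2250*(-13.1) - 1) = 3.895
C = h^2 + (b-k)^2 - r^2 = 1 + 171.61 - 169 = 3.61
disc = B^2-4AC = 15.1710 - 15.1710 = 0
disc = 0

1 intersection point (tangent)


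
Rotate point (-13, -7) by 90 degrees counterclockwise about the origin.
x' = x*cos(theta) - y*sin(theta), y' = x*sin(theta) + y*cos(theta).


cos(90) = 0, sin(90) = 1
x' = -13*0 + 7*1 = 7
y' = -13*1 - 7*0 = -13

(7, -13)


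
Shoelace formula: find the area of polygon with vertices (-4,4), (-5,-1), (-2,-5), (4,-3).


sum(xi*y_{i+1}) = -4*(-1) - 5*(-5) - 2*(-3) + 4*4 = 51
sum(yi*x_{i+1}) = 4*(-5) - 1*(-2) - 5*4 - 3*(-4) = -26
Area = |51 + 26|/2 = 77/2 = 38.5000

38.5000 sq units


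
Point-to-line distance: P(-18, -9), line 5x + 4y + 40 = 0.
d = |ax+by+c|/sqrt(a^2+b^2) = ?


|5*(-18) + 4*(-9) + 40| = |-86| = 86
sqrt(25 + 16) = sqrt(41) = 6.4031
d = 86/sqrt(41) = 13.4309

13.4309


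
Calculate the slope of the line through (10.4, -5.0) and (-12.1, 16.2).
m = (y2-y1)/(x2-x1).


dy = 16.2 + 5.0 = 21.2
dx = -12.1 - 10.4 = -22.5
m = 21.2/(-22.5) = -0.9422

m = -0.9422


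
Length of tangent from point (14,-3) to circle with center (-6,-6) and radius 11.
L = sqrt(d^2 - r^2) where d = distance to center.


d = sqrt((14+ 6)^2 + (-3+ 6)^2) = sqrt(400+9) = 20.2237
L = sqrt(409.0000 - 121) = sqrt(288.0000) = 16.9706

16.9706


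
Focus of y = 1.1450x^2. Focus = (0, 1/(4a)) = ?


a = 1.1450
4a = 4.5800
focus = (0, 1/4.5800) = (0, 0.2183)

Focus = (0, 0.2183)


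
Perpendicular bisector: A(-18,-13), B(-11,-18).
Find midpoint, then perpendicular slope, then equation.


Midpoint = (-14.5, -15.5)
Slope of AB = dy/dx = -5/7 = -0.7143
Perp slope = -dx/dy = 7/5 = 1.4000
b = My - (perp slope)*Mx = -15.5 + (7*(-14.5))/(-5) = -15.5 + 20.3000 = 4.8000

y = 1.4000x + 4.8000


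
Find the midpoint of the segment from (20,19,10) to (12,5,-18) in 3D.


Mx = (20+12)/2 = 16.0000
My = (19+5)/2 = 12.0000
Mz = (10- 18)/2 = -4.0000

M = (16.0000, 12.0000, -4.0000)


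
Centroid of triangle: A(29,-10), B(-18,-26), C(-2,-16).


Gx = (29- 18- 2)/3 = 9/3 = 3.0000
Gy = (-10- 26- 16)/3 = -52/3 = -17.3333

G = (3.0000, -17.3333)


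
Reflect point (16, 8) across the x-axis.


Reflection rule for x-axis: (x, -y)
(16, 8) -> (16, -8)

(16, -8)


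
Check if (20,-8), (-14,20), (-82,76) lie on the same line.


20*(20-76) - 14*(76+ 8) - 82*(-8-20)
= -1120 - 1176 + 2296 = 0

Yes, collinear (determinant = 0)


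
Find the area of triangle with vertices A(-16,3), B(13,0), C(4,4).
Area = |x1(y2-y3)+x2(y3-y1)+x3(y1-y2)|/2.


-16*(0-4) = 64
13*(4-3) = 13
4*(3-0) = 12
sum = 89
Area = |89|/2 = 44.5000

44.5000 sq units


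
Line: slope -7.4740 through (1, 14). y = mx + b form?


y - 14 = -7.4740(x - 1)
y = -7.4740x + 14 + 7.4740*1
y = -7.4740x + 21.4740

y = -7.4740x + 21.4740


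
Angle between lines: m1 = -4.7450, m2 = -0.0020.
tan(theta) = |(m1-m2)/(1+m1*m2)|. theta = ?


m1-m2 = -4.743
1+m1*m2 = 1.00949
tan(theta) = |-4.743/1.00949| = 4.698412
theta = arctan(|-4.743/1.00949|) = 77.9846 degrees (acute angle)

77.9846 degrees


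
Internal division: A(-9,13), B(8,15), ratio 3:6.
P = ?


Px = (3*8 + 6*(-9))/9 = -30/9 = -3.3333
Py = (3*15 + 6*13)/9 = 123/9 = 13.6667

P = (-3.3333, 13.6667)


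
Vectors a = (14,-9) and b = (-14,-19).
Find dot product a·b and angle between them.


a·b = 14*(-14) - 9*(-19) = -196 + 171 = -25
|a| = sqrt(196+81) = 16.6433
|b| = sqrt(196+361) = 23.6008
cos(theta) = -25/(sqrt(277)*sqrt(557)) = -25/sqrt(154289) = -0.063646
theta = arccos(-25/sqrt(154289)) = 93.6491 degrees

a·b = -25, theta = 93.6491 deg


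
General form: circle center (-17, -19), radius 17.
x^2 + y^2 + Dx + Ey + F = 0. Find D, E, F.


(x+ 17)^2 + (y+ 19)^2 = 17^2
D = -2h = 34, E = -2k = 38
F = h^2+k^2-r^2 = 289+361-289 = 361

D = 34, E = 38, F = 361


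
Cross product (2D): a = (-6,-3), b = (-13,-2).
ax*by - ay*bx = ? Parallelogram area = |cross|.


cross = -6*(-2) + 3*(-13) = 12 - 39 = -27
Parallelogram area = |-27| = 27

cross = -27, parallelogram area = 27


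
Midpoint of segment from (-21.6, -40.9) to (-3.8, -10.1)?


Mx = (-21.6 - 3.8)/2 = -25.4/2 = -12.7000
My = (-40.9 - 10.1)/2 = -51.0/2 = -25.5000

(-12.7000, -25.5000)


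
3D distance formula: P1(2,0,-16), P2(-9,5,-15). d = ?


dx=-11, dy=5, dz=1
d = sqrt(121+25+1) = sqrt(147) = 12.1244

12.1244


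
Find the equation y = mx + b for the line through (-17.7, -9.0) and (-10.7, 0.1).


m = (9.1)/(7.0) = 1.3000
b = y1 - m*x1 = -9.0 - (9.1*(-17.7))/(7.0) = -9.0 + 23.0100 = 14.0100

y = 1.3000x + 14.0100


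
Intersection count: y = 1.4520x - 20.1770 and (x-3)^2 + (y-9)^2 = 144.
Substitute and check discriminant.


Substitute y = 1.4520x - 20.1770: (x-3)^2 + (1.4520x- 20.1770-9)^2 = 144
Expand to Ax^2 + Bx + C = 0, where b-k = -29.177
A = 1+m^2 = 3.108304
B = 2(m(b-k) - h) = 2(1.4520*(-29.177) - 3) = -90.730008
C = h^2 + (b-k)^2 - r^2 = 9 + 851.297329 - 144 = 716.297329
disc = B^2-4AC = 8231.9344 - 8905.8794 = -673.9450
disc < 0

0 intersection points


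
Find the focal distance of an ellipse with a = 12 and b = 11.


c^2 = 12^2 - 11^2 = 144 - 121 = 23
c = sqrt(23) = 4.7958

c = 4.7958


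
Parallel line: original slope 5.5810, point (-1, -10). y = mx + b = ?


Parallel lines have equal slopes.
m2 = 5.5810
b2 = -10 - 5.5810*(-1) = -4.4190

y = 5.5810x - 4.4190


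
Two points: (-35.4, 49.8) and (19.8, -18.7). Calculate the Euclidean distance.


dx = 19.8 + 35.4 = 55.2
dy = -18.7 - 49.8 = -68.5
d = sqrt(3047.04 + 4692.25) = sqrt(7739.29) = 87.9732

87.9732


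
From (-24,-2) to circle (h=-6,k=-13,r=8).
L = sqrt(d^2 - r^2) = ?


d = sqrt((-24+ 6)^2 + (-2+ 13)^2) = sqrt(324+121) = 21.0950
L = sqrt(445.0000 - 64) = sqrt(381.0000) = 19.5192

19.5192


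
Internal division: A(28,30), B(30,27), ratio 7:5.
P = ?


Px = (7*30 + 5*28)/12 = 350/12 = 29.1667
Py = (7*27 + 5*30)/12 = 339/12 = 28.2500

P = (29.1667, 28.2500)


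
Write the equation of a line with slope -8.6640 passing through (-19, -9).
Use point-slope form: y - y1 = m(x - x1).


y + 9 = -8.6640(x + 19)
y = -8.6640x - 9 + 8.6640*(-19)
y = -8.6640x - 173.6160

y = -8.6640x - 173.6160


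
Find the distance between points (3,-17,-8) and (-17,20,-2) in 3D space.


dx=-20, dy=37, dz=6
d = sqrt(400+1369+36) = sqrt(1805) = 42.4853

42.4853


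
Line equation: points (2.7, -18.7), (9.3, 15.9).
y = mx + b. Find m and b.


m = (34.6)/(6.6) = 5.2424
b = y1 - m*x1 = -18.7 - (34.6*2.7)/(6.6) = -18.7 - 14.1545 = -32.8545

y = 5.2424x - 32.8545


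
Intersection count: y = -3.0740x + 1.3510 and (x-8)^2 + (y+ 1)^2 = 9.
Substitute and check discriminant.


Substitute y = -3.0740x + 1.3510: (x-8)^2 + (-3.0740x+1.3510+ 1)^2 = 9
Expand to Ax^2 + Bx + C = 0, where b-k = 2.351
A = 1+m^2 = 10.449476
B = 2(m(b-k) - h) = 2(-3.0740*2.351 - 8) = -30.453948
C = h^2 + (b-k)^2 - r^2 = 64 + 5.527201 - 9 = 60.527201
disc = B^2-4AC = 927.4429 - 2529.9101 = -1602.4672
disc < 0

0 intersection points


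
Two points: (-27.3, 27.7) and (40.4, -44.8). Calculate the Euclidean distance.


dx = 40.4 + 27.3 = 67.7
dy = -44.8 - 27.7 = -72.5
d = sqrt(4583.29 + 5256.25) = sqrt(9839.54) = 99.1945

99.1945


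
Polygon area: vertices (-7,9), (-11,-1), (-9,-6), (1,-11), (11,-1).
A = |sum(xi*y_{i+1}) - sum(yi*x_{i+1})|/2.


sum(xi*y_{i+1}) = -7*(-1) - 11*(-6) - 9*(-11) + 1*(-1) + 11*9 = 270
sum(yi*x_{i+1}) = 9*(-11) - 1*(-9) - 6*1 - 11*11 - 1*(-7) = -210
Area = |270 + 210|/2 = 480/2 = 240.0000

240.0000 sq units


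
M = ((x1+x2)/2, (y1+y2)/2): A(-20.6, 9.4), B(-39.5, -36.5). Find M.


Mx = (-20.6 - 39.5)/2 = -60.1/2 = -30.0500
My = (9.4 - 36.5)/2 = -27.1/2 = -13.5500

(-30.0500, -13.5500)


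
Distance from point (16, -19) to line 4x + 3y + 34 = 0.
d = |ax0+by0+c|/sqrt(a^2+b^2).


|4*16 + 3*(-19) + 34| = |41| = 41
sqrt(16 + 9) = sqrt(25) = 5.0000
d = 41/sqrt(25) = 8.2000

8.2000


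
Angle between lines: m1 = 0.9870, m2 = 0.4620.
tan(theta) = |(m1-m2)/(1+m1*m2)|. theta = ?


m1-m2 = 0.525
1+m1*m2 = 1.455994
tan(theta) = |0.525/1.455994| = 0.360578
theta = arctan(|0.525/1.455994|) = 19.8282 degrees (acute angle)

19.8282 degrees


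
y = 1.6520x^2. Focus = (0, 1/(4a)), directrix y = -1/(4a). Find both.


a = 1.6520
1/(4a) = 0.1513
Focus = (0, 0.1513)
Directrix: y = -0.1513

Focus = (0, 0.1513), Directrix: y = -0.1513


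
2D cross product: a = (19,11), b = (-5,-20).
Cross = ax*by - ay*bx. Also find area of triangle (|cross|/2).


cross = 19*(-20) - 11*(-5) = -380 + 55 = -325
Triangle area = |-325|/2 = 325/2 = 162.5000

cross = -325, triangle area = 162.5000


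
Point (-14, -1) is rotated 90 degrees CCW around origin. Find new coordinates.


cos(90) = 0, sin(90) = 1
x' = -14*0 + 1*1 = 1
y' = -14*1 - 1*0 = -14

(1, -14)


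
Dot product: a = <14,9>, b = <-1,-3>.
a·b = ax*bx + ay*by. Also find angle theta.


a·b = 14*(-1) + 9*(-3) = -14 - 27 = -41
|a| = sqrt(196+81) = 16.6433
|b| = sqrt(1+9) = 3.1623
cos(theta) = -41/(sqrt(277)*sqrt(10)) = -41/sqrt(2770) = -0.779012
theta = arccos(-41/sqrt(2770)) = 141.1702 degrees

a·b = -41, theta = 141.1702 deg


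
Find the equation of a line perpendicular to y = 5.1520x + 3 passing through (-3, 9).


Perpendicular slope = -1/m1 = -1/5.1520 = -0.1941
b2 = y0 - m2*x0 = 9 - 3/5.1520 = 9 - 0.5823 = 8.4177

y = -0.1941x + 8.4177


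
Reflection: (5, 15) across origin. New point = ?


Reflection rule for origin: (-x, -y)
(5, 15) -> (-5, -15)

(-5, -15)


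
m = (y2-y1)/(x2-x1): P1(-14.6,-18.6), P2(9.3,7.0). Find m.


dy = 7.0 + 18.6 = 25.6
dx = 9.3 + 14.6 = 23.9
m = 25.6/23.9 = 1.0711

m = 1.0711


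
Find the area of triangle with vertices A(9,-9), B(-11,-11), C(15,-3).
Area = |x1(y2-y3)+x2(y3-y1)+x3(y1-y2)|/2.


9*(-11+ 3) = -72
-11*(-3+ 9) = -66
15*(-9+ 11) = 30
sum = -108
Area = |-108|/2 = 54.0000

54.0000 sq units


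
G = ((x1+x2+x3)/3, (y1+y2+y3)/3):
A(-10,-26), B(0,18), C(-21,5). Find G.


Gx = (-10+0- 21)/3 = -31/3 = -10.3333
Gy = (-26+18+5)/3 = -3/3 = -1.0000

G = (-10.3333, -1.0000)


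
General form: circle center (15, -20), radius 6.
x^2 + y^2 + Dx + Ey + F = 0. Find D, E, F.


(x-15)^2 + (y+ 20)^2 = 6^2
D = -2h = -30, E = -2k = 40
F = h^2+k^2-r^2 = 225+400-36 = 589

D = -30, E = 40, F = 589


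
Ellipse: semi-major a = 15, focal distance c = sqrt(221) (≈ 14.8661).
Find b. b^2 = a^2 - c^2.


b^2 = 15^2 - (sqrt(221))^2 = 225 - 221 = 4
b = sqrt(4) = 2

b = 2


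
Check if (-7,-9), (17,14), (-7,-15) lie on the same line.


-7*(14+ 15) + 17*(-15+ 9) - 7*(-9-14)
= -203 - 102 + 161 = -144

No, not collinear (determinant = -144)


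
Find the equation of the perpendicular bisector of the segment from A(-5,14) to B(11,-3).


Midpoint = (3, 5.5)
Slope of AB = dy/dx = -17/16 = -1.0625
Perp slope = -dx/dy = 16/17 = 0.9412
b = My - (perp slope)*Mx = 5.5 + (16*3)/(-17) = 5.5 - 2.8235 = 2.6765

y = 0.9412x + 2.6765


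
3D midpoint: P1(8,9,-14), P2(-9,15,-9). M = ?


Mx = (8- 9)/2 = -0.5000
My = (9+15)/2 = 12.0000
Mz = (-14- 9)/2 = -11.5000

M = (-0.5000, 12.0000, -11.5000)


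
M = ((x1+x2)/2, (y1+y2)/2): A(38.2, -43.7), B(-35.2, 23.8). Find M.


Mx = (38.2 - 35.2)/2 = 3.0/2 = 1.5000
My = (-43.7 + 23.8)/2 = -19.9/2 = -9.9500

(1.5000, -9.9500)


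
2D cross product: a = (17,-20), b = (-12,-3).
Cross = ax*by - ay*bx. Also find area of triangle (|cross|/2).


cross = 17*(-3) + 20*(-12) = -51 - 240 = -291
Triangle area = |-291|/2 = 291/2 = 145.5000

cross = -291, triangle area = 145.5000


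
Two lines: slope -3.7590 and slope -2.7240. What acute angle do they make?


m1-m2 = -1.035
1+m1*m2 = 11.239516
tan(theta) = |-1.035/11.239516| = 0.092086
theta = arctan(|-1.035/11.239516|) = 5.2613 degrees (acute angle)

5.2613 degrees


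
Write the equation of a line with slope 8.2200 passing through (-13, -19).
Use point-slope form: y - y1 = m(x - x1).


y + 19 = 8.2200(x + 13)
y = 8.2200x - 19 - 8.2200*(-13)
y = 8.2200x + 87.8600

y = 8.2200x + 87.8600


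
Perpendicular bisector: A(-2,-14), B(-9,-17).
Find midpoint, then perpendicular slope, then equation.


Midpoint = (-5.5, -15.5)
Slope of AB = dy/dx = -3/(-7) = 0.4286
Perp slope = -dx/dy = -7/3 = -2.3333
b = My - (perp slope)*Mx = -15.5 + (-7*(-5.5))/(-3) = -15.5 - 12.8333 = -28.3333

y = -2.3333x - 28.3333


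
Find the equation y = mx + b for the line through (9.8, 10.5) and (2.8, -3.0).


m = (-13.5)/(-7) = 1.9286
b = y1 - m*x1 = 10.5 - (-13.5*9.8)/(-7) = 10.5 - 18.9000 = -8.4000

y = 1.9286x - 8.4000


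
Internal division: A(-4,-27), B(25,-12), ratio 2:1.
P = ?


Px = (2*25 + 1*(-4))/3 = 46/3 = 15.3333
Py = (2*(-12) + 1*(-27))/3 = -51/3 = -17.0000

P = (15.3333, -17.0000)


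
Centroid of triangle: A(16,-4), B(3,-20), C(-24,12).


Gx = (16+3- 24)/3 = -5/3 = -1.6667
Gy = (-4- 20+12)/3 = -12/3 = -4.0000

G = (-1.6667, -4.0000)


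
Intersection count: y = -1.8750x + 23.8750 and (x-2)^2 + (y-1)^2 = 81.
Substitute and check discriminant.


Substitute y = -1.8750x + 23.8750: (x-2)^2 + (-1.8750x+23.8750-1)^2 = 81
Expand to Ax^2 + Bx + C = 0, where b-k = 22.875
A = 1+m^2 = 4.515625
B = 2(m(b-k) - h) = 2(-1.8750*22.875 - 2) = -89.78125
C = h^2 + (b-k)^2 - r^2 = 4 + 523.265625 - 81 = 446.265625
disc = B^2-4AC = 8060.6729 - 8060.6729 = 0
disc = 0

1 intersection point (tangent)


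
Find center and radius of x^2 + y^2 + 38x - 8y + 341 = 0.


h = -D/2 = -38/2 = -19
k = -E/2 = 8/2 = 4
r^2 = h^2 + k^2 - F = 361 + 16 - 341 = 36
r = 6

Center (-19, 4), radius = 6


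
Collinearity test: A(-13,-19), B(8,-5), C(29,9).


-13*(-5-9) + 8*(9+ 19) + 29*(-19+ 5)
= 182 + 224 - 406 = 0

Yes, collinear (determinant = 0)


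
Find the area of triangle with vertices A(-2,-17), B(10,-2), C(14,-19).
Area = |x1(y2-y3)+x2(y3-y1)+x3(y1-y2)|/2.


-2*(-2+ 19) = -34
10*(-19+ 17) = -20
14*(-17+ 2) = -210
sum = -264
Area = |-264|/2 = 132.0000

132.0000 sq units


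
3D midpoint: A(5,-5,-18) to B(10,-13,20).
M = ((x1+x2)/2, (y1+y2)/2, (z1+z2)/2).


Mx = (5+10)/2 = 7.5000
My = (-5- 13)/2 = -9.0000
Mz = (-18+20)/2 = 1.0000

M = (7.5000, -9.0000, 1.0000)


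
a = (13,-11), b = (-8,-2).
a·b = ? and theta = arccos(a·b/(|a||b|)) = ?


a·b = 13*(-8) - 11*(-2) = -104 + 22 = -82
|a| = sqrt(169+121) = 17.0294
|b| = sqrt(64+4) = 8.2462
cos(theta) = -82/(sqrt(290)*sqrt(68)) = -82/sqrt(19720) = -0.583929
theta = arccos(-82/sqrt(19720)) = 125.7274 degrees

a·b = -82, theta = 125.7274 deg


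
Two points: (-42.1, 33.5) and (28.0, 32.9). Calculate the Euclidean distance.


dx = 28.0 + 42.1 = 70.1
dy = 32.9 - 33.5 = -0.6
d = sqrt(4914.01 + 0.36) = sqrt(4914.37) = 70.1026

70.1026


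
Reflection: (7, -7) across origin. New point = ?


Reflection rule for origin: (-x, -y)
(7, -7) -> (-7, 7)

(-7, 7)


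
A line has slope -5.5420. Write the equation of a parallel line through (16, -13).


Parallel lines have equal slopes.
m2 = -5.5420
b2 = -13 + 5.5420*16 = 75.6720

y = -5.5420x + 75.6720


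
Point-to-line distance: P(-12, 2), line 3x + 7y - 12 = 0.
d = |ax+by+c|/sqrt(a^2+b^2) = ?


|3*(-12) + 7*2 - 12| = |-34| = 34
sqrt(9 + 49) = sqrt(58) = 7.6158
d = 34/sqrt(58) = 4.4644

4.4644


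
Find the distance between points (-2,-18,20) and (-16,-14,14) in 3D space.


dx=-14, dy=4, dz=-6
d = sqrt(196+16+36) = sqrt(248) = 15.7480

15.7480


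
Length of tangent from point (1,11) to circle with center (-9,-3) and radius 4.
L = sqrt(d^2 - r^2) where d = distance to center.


d = sqrt((1+ 9)^2 + (11+ 3)^2) = sqrt(100+196) = 17.2047
L = sqrt(296.0000 - 16) = sqrt(280.0000) = 16.7332

16.7332


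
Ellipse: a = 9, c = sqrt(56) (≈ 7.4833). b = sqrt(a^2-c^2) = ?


b^2 = 9^2 - (sqrt(56))^2 = 81 - 56 = 25
b = sqrt(25) = 5

b = 5


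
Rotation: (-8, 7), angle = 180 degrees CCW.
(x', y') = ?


cos(180) = -1, sin(180) = 0
x' = -8*(-1) - 7*0 = 8
y' = -8*0 + 7*(-1) = -7

(8, -7)


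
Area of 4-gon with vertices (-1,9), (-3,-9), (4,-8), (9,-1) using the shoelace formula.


sum(xi*y_{i+1}) = -1*(-9) - 3*(-8) + 4*(-1) + 9*9 = 110
sum(yi*x_{i+1}) = 9*(-3) - 9*4 - 8*9 - 1*(-1) = -134
Area = |110 + 134|/2 = 244/2 = 122.0000

122.0000 sq units


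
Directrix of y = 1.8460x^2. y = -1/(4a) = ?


a = 1.8460
1/(4a) = 0.1354
directrix: y = -0.1354 = -0.1354

y = -0.1354


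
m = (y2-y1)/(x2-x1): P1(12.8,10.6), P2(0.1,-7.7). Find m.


dy = -7.7 - 10.6 = -18.3
dx = 0.1 - 12.8 = -12.7
m = -18.3/(-12.7) = 1.4409

m = 1.4409


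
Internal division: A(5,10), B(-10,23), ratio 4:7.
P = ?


Px = (4*(-10) + 7*5)/11 = -5/11 = -0.4545
Py = (4*23 + 7*10)/11 = 162/11 = 14.7273

P = (-0.4545, 14.7273)


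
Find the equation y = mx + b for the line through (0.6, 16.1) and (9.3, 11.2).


m = (-4.9)/(8.7) = -0.5632
b = y1 - m*x1 = 16.1 - (-4.9*0.6)/(8.7) = 16.1 + 0.3379 = 16.4379

y = -0.5632x + 16.4379


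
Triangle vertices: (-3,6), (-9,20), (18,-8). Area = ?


-3*(20+ 8) = -84
-9*(-8-6) = 126
18*(6-20) = -252
sum = -210
Area = |-210|/2 = 105.0000

105.0000 sq units


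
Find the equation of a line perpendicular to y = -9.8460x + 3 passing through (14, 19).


Perpendicular slope = -1/m1 = -1/(-9.8460) = 0.1016
b2 = y0 - m2*x0 = 19 + 14/(-9.8460) = 19 - 1.4219 = 17.5781

y = 0.1016x + 17.5781


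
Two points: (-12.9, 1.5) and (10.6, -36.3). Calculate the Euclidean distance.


dx = 10.6 + 12.9 = 23.5
dy = -36.3 - 1.5 = -37.8
d = sqrt(552.25 + 1428.84) = sqrt(1981.09) = 44.5094

44.5094


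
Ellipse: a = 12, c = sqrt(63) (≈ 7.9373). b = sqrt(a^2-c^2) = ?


b^2 = 12^2 - (sqrt(63))^2 = 144 - 63 = 81
b = sqrt(81) = 9

b = 9


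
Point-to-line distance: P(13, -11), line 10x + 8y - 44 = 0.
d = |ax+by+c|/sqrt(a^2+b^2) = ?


|10*13 + 8*(-11) - 44| = |-2| = 2
sqrt(100 + 64) = sqrt(164) = 12.8062
d = 2/sqrt(164) = 0.1562

0.1562


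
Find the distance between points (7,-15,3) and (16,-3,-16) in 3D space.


dx=9, dy=12, dz=-19
d = sqrt(81+144+361) = sqrt(586) = 24.2074

24.2074


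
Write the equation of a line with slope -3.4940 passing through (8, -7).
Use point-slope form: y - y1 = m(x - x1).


y + 7 = -3.4940(x - 8)
y = -3.4940x - 7 + 3.4940*8
y = -3.4940x + 20.9520

y = -3.4940x + 20.9520


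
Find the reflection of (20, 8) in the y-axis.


Reflection rule for y-axis: (-x, y)
(20, 8) -> (-20, 8)

(-20, 8)


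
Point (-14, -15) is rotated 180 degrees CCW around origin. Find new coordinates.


cos(180) = -1, sin(180) = 0
x' = -14*(-1) + 15*0 = 14
y' = -14*0 - 15*(-1) = 15

(14, 15)


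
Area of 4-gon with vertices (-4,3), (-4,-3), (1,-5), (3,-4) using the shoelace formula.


sum(xi*y_{i+1}) = -4*(-3) - 4*(-5) + 1*(-4) + 3*3 = 37
sum(yi*x_{i+1}) = 3*(-4) - 3*1 - 5*3 - 4*(-4) = -14
Area = |37 + 14|/2 = 51/2 = 25.5000

25.5000 sq units


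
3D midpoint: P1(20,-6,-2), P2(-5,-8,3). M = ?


Mx = (20- 5)/2 = 7.5000
My = (-6- 8)/2 = -7.0000
Mz = (-2+3)/2 = 0.5000

M = (7.5000, -7.0000, 0.5000)


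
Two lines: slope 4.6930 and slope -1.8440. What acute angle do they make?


m1-m2 = 6.537
1+m1*m2 = -7.653892
tan(theta) = |6.537/(-7.653892)| = 0.854075
theta = arctan(|6.537/(-7.653892)|) = 40.4998 degrees (acute angle)

40.4998 degrees


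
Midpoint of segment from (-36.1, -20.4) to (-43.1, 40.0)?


Mx = (-36.1 - 43.1)/2 = -79.2/2 = -39.6000
My = (-20.4 + 40.0)/2 = 19.6/2 = 9.8000

(-39.6000, 9.8000)


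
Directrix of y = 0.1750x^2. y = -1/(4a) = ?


a = 0.1750
1/(4a) = 1.4286
directrix: y = -1.4286 = -1.4286

y = -1.4286


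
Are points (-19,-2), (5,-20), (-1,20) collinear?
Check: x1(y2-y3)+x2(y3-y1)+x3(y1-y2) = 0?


-19*(-20-20) + 5*(20+ 2) - 1*(-2+ 20)
= 760 + 110 - 18 = 852

No, not collinear (determinant = 852)


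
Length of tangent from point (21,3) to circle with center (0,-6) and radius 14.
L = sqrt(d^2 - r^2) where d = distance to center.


d = sqrt((21-0)^2 + (3+ 6)^2) = sqrt(441+81) = 22.8473
L = sqrt(522.0000 - 196) = sqrt(326.0000) = 18.0555

18.0555


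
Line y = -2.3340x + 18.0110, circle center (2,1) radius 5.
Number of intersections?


Substitute y = -2.3340x + 18.0110: (x-2)^2 + (-2.3340x+18.0110-1)^2 = 25
Expand to Ax^2 + Bx + C = 0, where b-k = 17.011
A = 1+m^2 = 6.447556
B = 2(m(b-k) - h) = 2(-2.3340*17.011 - 2) = -83.407348
C = h^2 + (b-k)^2 - r^2 = 4 + 289.374121 - 25 = 268.374121
disc = B^2-4AC = 6956.7857 - 6921.4287 = 35.3570
disc > 0

2 intersection points


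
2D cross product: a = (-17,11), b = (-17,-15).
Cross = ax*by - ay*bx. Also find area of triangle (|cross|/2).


cross = -17*(-15) - 11*(-17) = 255 + 187 = 442
Triangle area = |442|/2 = 442/2 = 221.0000

cross = 442, triangle area = 221.0000


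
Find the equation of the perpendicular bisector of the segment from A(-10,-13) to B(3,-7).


Midpoint = (-3.5, -10)
Slope of AB = dy/dx = 6/13 = 0.4615
Perp slope = -dx/dy = -13/6 = -2.1667
b = My - (perp slope)*Mx = -10 + (13*(-3.5))/6 = -10 - 7.5833 = -17.5833

y = -2.1667x - 17.5833


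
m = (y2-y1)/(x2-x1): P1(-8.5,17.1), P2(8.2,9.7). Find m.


dy = 9.7 - 17.1 = -7.4
dx = 8.2 + 8.5 = 16.7
m = -7.4/16.7 = -0.4431

m = -0.4431


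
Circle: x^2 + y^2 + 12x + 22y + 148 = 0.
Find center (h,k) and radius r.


h = -D/2 = -12/2 = -6
k = -E/2 = -22/2 = -11
r^2 = h^2 + k^2 - F = 36 + 121 - 148 = 9
r = 3

Center (-6, -11), radius = 3


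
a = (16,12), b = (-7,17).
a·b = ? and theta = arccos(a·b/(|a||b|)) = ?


a·b = 16*(-7) + 12*17 = -112 + 204 = 92
|a| = sqrt(256+144) = 20.0000
|b| = sqrt(49+289) = 18.3848
cos(theta) = 92/(sqrt(400)*sqrt(338)) = 92/sqrt(135200) = 0.250207
theta = arccos(92/sqrt(135200)) = 75.5102 degrees

a·b = 92, theta = 75.5102 deg


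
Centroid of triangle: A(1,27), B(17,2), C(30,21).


Gx = (1+17+30)/3 = 48/3 = 16.0000
Gy = (27+2+21)/3 = 50/3 = 16.6667

G = (16.0000, 16.6667)


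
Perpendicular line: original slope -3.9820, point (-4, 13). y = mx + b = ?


Perpendicular slope = -1/m1 = -1/(-3.9820) = 0.2511
b2 = y0 - m2*x0 = 13 - 4/(-3.9820) = 13 + 1.0045 = 14.0045

y = 0.2511x + 14.0045


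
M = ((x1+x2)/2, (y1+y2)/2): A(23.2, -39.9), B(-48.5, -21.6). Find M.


Mx = (23.2 - 48.5)/2 = -25.3/2 = -12.6500
My = (-39.9 - 21.6)/2 = -61.5/2 = -30.7500

(-12.6500, -30.7500)


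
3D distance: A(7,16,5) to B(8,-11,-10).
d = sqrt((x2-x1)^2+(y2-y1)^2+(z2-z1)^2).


dx=1, dy=-27, dz=-15
d = sqrt(1+729+225) = sqrt(955) = 30.9031

30.9031


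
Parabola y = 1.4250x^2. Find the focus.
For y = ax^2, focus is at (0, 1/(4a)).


a = 1.4250
4a = 5.7000
focus = (0, 1/5.7000) = (0, 0.1754)

Focus = (0, 0.1754)


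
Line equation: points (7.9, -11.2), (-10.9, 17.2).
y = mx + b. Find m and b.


m = (28.4)/(-18.8) = -1.5106
b = y1 - m*x1 = -11.2 - (28.4*7.9)/(-18.8) = -11.2 + 11.9340 = 0.7340

y = -1.5106x + 0.7340


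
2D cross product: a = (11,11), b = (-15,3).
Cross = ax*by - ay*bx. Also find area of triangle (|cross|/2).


cross = 11*3 - 11*(-15) = 33 + 165 = 198
Triangle area = |198|/2 = 198/2 = 99.0000

cross = 198, triangle area = 99.0000


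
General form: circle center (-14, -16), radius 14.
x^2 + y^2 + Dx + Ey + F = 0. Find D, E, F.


(x+ 14)^2 + (y+ 16)^2 = 14^2
D = -2h = 28, E = -2k = 32
F = h^2+k^2-r^2 = 196+256-196 = 256

D = 28, E = 32, F = 256


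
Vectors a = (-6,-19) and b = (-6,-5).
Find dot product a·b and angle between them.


a·b = -6*(-6) - 19*(-5) = 36 + 95 = 131
|a| = sqrt(36+361) = 19.9249
|b| = sqrt(36+25) = 7.8102
cos(theta) = 131/(sqrt(397)*sqrt(61)) = 131/sqrt(24217) = 0.841804
theta = arccos(131/sqrt(24217)) = 32.6689 degrees

a·b = 131, theta = 32.6689 deg


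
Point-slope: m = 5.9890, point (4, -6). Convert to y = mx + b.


y + 6 = 5.9890(x - 4)
y = 5.9890x - 6 - 5.9890*4
y = 5.9890x - 29.9560

y = 5.9890x - 29.9560


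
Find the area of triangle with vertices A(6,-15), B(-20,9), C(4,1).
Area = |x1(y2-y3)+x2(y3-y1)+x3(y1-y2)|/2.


6*(9-1) = 48
-20*(1+ 15) = -320
4*(-15-9) = -96
sum = -368
Area = |-368|/2 = 184.0000

184.0000 sq units


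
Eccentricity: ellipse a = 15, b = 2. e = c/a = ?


c = sqrt(225-4) = sqrt(221) = 14.8661
e = c/a = sqrt(221)/15 = 0.9911

e = 0.9911


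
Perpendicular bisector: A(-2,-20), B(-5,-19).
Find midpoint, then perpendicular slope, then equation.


Midpoint = (-3.5, -19.5)
Slope of AB = dy/dx = 1/(-3) = -0.3333
Perp slope = -dx/dy = 3/1 = 3.0000
b = My - (perp slope)*Mx = -19.5 + (-3*(-3.5))/1 = -19.5 + 10.5000 = -9.0000

y = 3.0000x - 9.0000


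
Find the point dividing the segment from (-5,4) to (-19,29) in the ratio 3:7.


Px = (3*(-19) + 7*(-5))/10 = -92/10 = -9.2000
Py = (3*29 + 7*4)/10 = 115/10 = 11.5000

P = (-9.2000, 11.5000)


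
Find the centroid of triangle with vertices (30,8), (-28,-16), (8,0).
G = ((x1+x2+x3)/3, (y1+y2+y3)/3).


Gx = (30- 28+8)/3 = 10/3 = 3.3333
Gy = (8- 16+0)/3 = -8/3 = -2.6667

G = (3.3333, -2.6667)


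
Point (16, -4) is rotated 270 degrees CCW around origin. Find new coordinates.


cos(270) = 0, sin(270) = -1
x' = 16*0 + 4*(-1) = -4
y' = 16*(-1) - 4*0 = -16

(-4, -16)


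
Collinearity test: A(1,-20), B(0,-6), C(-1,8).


1*(-6-8) + 0*(8+ 20) - 1*(-20+ 6)
= -14 + 0 + 14 = 0

Yes, collinear (determinant = 0)


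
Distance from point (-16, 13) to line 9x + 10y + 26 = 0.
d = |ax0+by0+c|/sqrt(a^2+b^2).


|9*(-16) + 10*13 + 26| = |12| = 12
sqrt(81 + 100) = sqrt(181) = 13.4536
d = 12/sqrt(181) = 0.8920

0.8920


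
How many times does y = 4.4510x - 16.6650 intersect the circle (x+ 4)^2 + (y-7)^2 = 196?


Substitute y = 4.4510x - 16.6650: (x+ 4)^2 + (4.4510x- 16.6650-7)^2 = 196
Expand to Ax^2 + Bx + C = 0, where b-k = -23.665
A = 1+m^2 = 20.811401
B = 2(m(b-k) - h) = 2(4.4510*(-23.665) + 4) = -202.66583
C = h^2 + (b-k)^2 - r^2 = 16 + 560.032225 - 196 = 380.032225
disc = B^2-4AC = 41073.4386 - 31636.0121 = 9437.4265
disc > 0

2 intersection points


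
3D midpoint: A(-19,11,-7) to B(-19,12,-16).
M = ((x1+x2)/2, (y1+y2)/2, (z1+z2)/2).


Mx = (-19- 19)/2 = -19.0000
My = (11+12)/2 = 11.5000
Mz = (-7- 16)/2 = -11.5000

M = (-19.0000, 11.5000, -11.5000)


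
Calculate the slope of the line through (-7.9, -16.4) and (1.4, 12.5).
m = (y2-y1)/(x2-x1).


dy = 12.5 + 16.4 = 28.9
dx = 1.4 + 7.9 = 9.3
m = 28.9/9.3 = 3.1075

m = 3.1075


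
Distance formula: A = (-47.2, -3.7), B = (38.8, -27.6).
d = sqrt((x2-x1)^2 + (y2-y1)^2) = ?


dx = 38.8 + 47.2 = 86.0
dy = -27.6 + 3.7 = -23.9
d = sqrt(7396.0 + 571.21) = sqrt(7967.21) = 89.2592

89.2592


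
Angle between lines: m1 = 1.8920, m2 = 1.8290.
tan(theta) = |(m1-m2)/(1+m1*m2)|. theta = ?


m1-m2 = 0.063
1+m1*m2 = 4.460468
tan(theta) = |0.063/4.460468| = 0.014124
theta = arctan(|0.063/4.460468|) = 0.8092 degrees (acute angle)

0.8092 degrees


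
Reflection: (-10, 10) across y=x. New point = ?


Reflection rule for y=x: (y, x)
(-10, 10) -> (10, -10)

(10, -10)


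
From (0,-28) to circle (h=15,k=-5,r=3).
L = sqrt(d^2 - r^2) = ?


d = sqrt((0-15)^2 + (-28+ 5)^2) = sqrt(225+529) = 27.4591
L = sqrt(754.0000 - 9) = sqrt(745.0000) = 27.2947

27.2947


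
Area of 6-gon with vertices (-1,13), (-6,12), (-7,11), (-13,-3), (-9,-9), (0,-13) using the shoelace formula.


sum(xi*y_{i+1}) = -1*12 - 6*11 - 7*(-3) - 13*(-9) - 9*(-13) + 0*13 = 177
sum(yi*x_{i+1}) = 13*(-6) + 12*(-7) + 11*(-13) - 3*(-9) - 9*0 - 13*(-1) = -265
Area = |177 + 265|/2 = 442/2 = 221.0000

221.0000 sq units


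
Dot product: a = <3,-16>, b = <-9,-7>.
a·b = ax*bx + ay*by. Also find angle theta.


a·b = 3*(-9) - 16*(-7) = -27 + 112 = 85
|a| = sqrt(9+256) = 16.2788
|b| = sqrt(81+49) = 11.4018
cos(theta) = 85/(sqrt(265)*sqrt(130)) = 85/sqrt(34450) = 0.457957
theta = arccos(85/sqrt(34450)) = 62.7447 degrees

a·b = 85, theta = 62.7447 deg


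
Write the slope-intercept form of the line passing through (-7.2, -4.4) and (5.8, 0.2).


m = (4.6)/(13.0) = 0.3538
b = y1 - m*x1 = -4.4 - (4.6*(-7.2))/(13.0) = -4.4 + 2.5477 = -1.8523

y = 0.3538x - 1.8523


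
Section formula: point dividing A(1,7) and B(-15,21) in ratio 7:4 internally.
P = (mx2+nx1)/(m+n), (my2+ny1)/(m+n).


Px = (7*(-15) + 4*1)/11 = -101/11 = -9.1818
Py = (7*21 + 4*7)/11 = 175/11 = 15.9091

P = (-9.1818, 15.9091)


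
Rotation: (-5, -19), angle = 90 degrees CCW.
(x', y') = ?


cos(90) = 0, sin(90) = 1
x' = -5*0 + 19*1 = 19
y' = -5*1 - 19*0 = -5

(19, -5)


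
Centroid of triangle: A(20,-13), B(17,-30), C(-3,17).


Gx = (20+17- 3)/3 = 34/3 = 11.3333
Gy = (-13- 30+17)/3 = -26/3 = -8.6667

G = (11.3333, -8.6667)


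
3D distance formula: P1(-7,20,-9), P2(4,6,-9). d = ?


dx=11, dy=-14, dz=0
d = sqrt(121+196+0) = sqrt(317) = 17.8045

17.8045


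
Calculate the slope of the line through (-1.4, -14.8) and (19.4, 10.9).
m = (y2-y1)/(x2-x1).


dy = 10.9 + 14.8 = 25.7
dx = 19.4 + 1.4 = 20.8
m = 25.7/20.8 = 1.2356

m = 1.2356


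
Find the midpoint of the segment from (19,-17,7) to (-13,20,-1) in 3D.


Mx = (19- 13)/2 = 3.0000
My = (-17+20)/2 = 1.5000
Mz = (7- 1)/2 = 3.0000

M = (3.0000, 1.5000, 3.0000)


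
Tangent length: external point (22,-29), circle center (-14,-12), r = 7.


d = sqrt((22+ 14)^2 + (-29+ 12)^2) = sqrt(1296+289) = 39.8121
L = sqrt(1585.0000 - 49) = sqrt(1536.0000) = 39.1918

39.1918


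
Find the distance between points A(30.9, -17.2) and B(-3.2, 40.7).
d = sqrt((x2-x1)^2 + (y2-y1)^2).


dx = -3.2 - 30.9 = -34.1
dy = 40.7 + 17.2 = 57.9
d = sqrt(1162.81 + 3352.41) = sqrt(4515.22) = 67.1954

67.1954


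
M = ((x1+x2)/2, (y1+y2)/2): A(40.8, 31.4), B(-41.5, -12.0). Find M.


Mx = (40.8 - 41.5)/2 = -0.7/2 = -0.3500
My = (31.4 - 12.0)/2 = 19.4/2 = 9.7000

(-0.3500, 9.7000)


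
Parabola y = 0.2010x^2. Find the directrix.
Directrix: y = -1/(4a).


a = 0.2010
1/(4a) = 1.2438
directrix: y = -1.2438 = -1.2438

y = -1.2438


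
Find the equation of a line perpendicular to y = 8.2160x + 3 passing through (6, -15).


Perpendicular slope = -1/m1 = -1/8.2160 = -0.1217
b2 = y0 - m2*x0 = -15 + 6/8.2160 = -15 + 0.7303 = -14.2697

y = -0.1217x - 14.2697


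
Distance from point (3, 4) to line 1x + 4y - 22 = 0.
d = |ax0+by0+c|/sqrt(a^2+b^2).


|1*3 + 4*4 - 22| = |-3| = 3
sqrt(1 + 16) = sqrt(17) = 4.1231
d = 3/sqrt(17) = 0.7276

0.7276


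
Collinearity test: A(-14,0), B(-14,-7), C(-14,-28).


-14*(-7+ 28) - 14*(-28-0) - 14*(0+ 7)
= -294 + 392 - 98 = 0

Yes, collinear (determinant = 0)


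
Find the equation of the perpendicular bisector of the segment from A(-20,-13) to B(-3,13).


Midpoint = (-11.5, 0)
Slope of AB = dy/dx = 26/17 = 1.5294
Perp slope = -dx/dy = -17/26 = -0.6538
b = My - (perp slope)*Mx = 0 + (17*(-11.5))/26 = 0 - 7.5192 = -7.5192

y = -0.6538x - 7.5192


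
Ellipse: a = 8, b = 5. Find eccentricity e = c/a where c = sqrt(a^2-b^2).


c = sqrt(64-25) = sqrt(39) = 6.2450
e = c/a = sqrt(39)/8 = 0.7806

e = 0.7806


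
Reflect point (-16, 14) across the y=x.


Reflection rule for y=x: (y, x)
(-16, 14) -> (14, -16)

(14, -16)


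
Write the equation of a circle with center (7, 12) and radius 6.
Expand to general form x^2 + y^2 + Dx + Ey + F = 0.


(x-7)^2 + (y-12)^2 = 6^2
D = -2h = -14, E = -2k = -24
F = h^2+k^2-r^2 = 49+144-36 = 157

x^2 + y^2 - 14x - 24y + 157 = 0


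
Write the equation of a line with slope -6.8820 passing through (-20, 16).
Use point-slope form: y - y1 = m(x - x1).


y - 16 = -6.8820(x + 20)
y = -6.8820x + 16 + 6.8820*(-20)
y = -6.8820x - 121.6400

y = -6.8820x - 121.6400


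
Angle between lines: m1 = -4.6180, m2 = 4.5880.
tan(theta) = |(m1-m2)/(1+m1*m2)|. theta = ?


m1-m2 = -9.206
1+m1*m2 = -20.187384
tan(theta) = |-9.206/(-20.187384)| = 0.456027
theta = arctan(|-9.206/(-20.187384)|) = 24.5143 degrees (acute angle)

24.5143 degrees


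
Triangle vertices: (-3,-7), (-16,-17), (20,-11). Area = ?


-3*(-17+ 11) = 18
-16*(-11+ 7) = 64
20*(-7+ 17) = 200
sum = 282
Area = |282|/2 = 141.0000

141.0000 sq units


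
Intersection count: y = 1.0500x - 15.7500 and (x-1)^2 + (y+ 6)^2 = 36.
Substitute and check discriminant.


Substitute y = 1.0500x - 15.7500: (x-1)^2 + (1.0500x- 15.7500+ 6)^2 = 36
Expand to Ax^2 + Bx + C = 0, where b-k = -9.75
A = 1+m^2 = 2.1025
B = 2(m(b-k) - h) = 2(1.0500*(-9.75) - 1) = -22.475
C = h^2 + (b-k)^2 - r^2 = 1 + 95.0625 - 36 = 60.0625
disc = B^2-4AC = 505.1256 - 505.1256 = 0
disc = 0

1 intersection point (tangent)


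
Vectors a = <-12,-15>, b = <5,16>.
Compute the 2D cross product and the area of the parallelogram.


cross = -12*16 + 15*5 = -192 + 75 = -117
Parallelogram area = |-117| = 117

cross = -117, parallelogram area = 117


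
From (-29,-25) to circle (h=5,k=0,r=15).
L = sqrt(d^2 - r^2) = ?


d = sqrt((-29-5)^2 + (-25-0)^2) = sqrt(1156+625) = 42.2019
L = sqrt(1781.0000 - 225) = sqrt(1556.0000) = 39.4462

39.4462


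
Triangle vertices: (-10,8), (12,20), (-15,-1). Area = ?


-10*(20+ 1) = -210
12*(-1-8) = -108
-15*(8-20) = 180
sum = -138
Area = |-138|/2 = 69.0000

69.0000 sq units


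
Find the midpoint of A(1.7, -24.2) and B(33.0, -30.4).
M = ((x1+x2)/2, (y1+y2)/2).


Mx = (1.7 + 33.0)/2 = 34.7/2 = 17.3500
My = (-24.2 - 30.4)/2 = -54.6/2 = -27.3000

(17.3500, -27.3000)


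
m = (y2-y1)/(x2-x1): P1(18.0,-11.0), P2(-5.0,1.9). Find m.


dy = 1.9 + 11.0 = 12.9
dx = -5.0 - 18.0 = -23.0
m = 12.9/(-23.0) = -0.5609

m = -0.5609


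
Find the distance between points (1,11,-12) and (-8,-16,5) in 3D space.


dx=-9, dy=-27, dz=17
d = sqrt(81+729+289) = sqrt(1099) = 33.1512

33.1512


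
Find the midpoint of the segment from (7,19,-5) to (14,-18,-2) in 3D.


Mx = (7+14)/2 = 10.5000
My = (19- 18)/2 = 0.5000
Mz = (-5- 2)/2 = -3.5000

M = (10.5000, 0.5000, -3.5000)


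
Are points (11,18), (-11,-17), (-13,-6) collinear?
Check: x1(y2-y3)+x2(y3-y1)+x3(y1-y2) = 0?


11*(-17+ 6) - 11*(-6-18) - 13*(18+ 17)
= -121 + 264 - 455 = -312

No, not collinear (determinant = -312)


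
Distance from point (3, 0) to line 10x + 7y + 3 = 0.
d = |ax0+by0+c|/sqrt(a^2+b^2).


|10*3 + 7*0 + 3| = |33| = 33
sqrt(100 + 49) = sqrt(149) = 12.2066
d = 33/sqrt(149) = 2.7035

2.7035


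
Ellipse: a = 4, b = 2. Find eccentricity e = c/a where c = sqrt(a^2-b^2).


c = sqrt(16-4) = sqrt(12) = 3.4641
e = c/a = sqrt(12)/4 = 0.8660

e = 0.8660


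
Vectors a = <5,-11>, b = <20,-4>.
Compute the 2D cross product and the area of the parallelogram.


cross = 5*(-4) + 11*20 = -20 + 220 = 200
Parallelogram area = |200| = 200

cross = 200, parallelogram area = 200


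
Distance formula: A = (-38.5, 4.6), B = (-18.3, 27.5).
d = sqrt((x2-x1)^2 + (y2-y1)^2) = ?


dx = -18.3 + 38.5 = 20.2
dy = 27.5 - 4.6 = 22.9
d = sqrt(408.04 + 524.41) = sqrt(932.45) = 30.5360

30.5360


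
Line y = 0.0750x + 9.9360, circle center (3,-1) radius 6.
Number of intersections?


Substitute y = 0.0750x + 9.9360: (x-3)^2 + (0.0750x+9.9360+ 1)^2 = 36
Expand to Ax^2 + Bx + C = 0, where b-k = 10.936
A = 1+m^2 = 1.005625
B = 2(m(b-k) - h) = 2(0.0750*10.936 - 3) = -4.3596
C = h^2 + (b-k)^2 - r^2 = 9 + 119.596096 - 36 = 92.596096
disc = B^2-4AC = 19.0061 - 372.4678 = -353.4617
disc < 0

0 intersection points


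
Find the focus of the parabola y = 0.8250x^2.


a = 0.8250
4a = 3.3000
focus = (0, 1/3.3000) = (0, 0.3030)

Focus = (0, 0.3030)


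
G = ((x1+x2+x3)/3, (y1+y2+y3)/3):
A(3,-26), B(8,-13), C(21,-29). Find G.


Gx = (3+8+21)/3 = 32/3 = 10.6667
Gy = (-26- 13- 29)/3 = -68/3 = -22.6667

G = (10.6667, -22.6667)


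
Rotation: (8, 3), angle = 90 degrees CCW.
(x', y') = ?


cos(90) = 0, sin(90) = 1
x' = 8*0 - 3*1 = -3
y' = 8*1 + 3*0 = 8

(-3, 8)


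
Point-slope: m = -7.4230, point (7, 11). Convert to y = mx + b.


y - 11 = -7.4230(x - 7)
y = -7.4230x + 11 + 7.4230*7
y = -7.4230x + 62.9610

y = -7.4230x + 62.9610


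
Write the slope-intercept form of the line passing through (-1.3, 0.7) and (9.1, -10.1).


m = (-10.8)/(10.4) = -1.0385
b = y1 - m*x1 = 0.7 - (-10.8*(-1.3))/(10.4) = 0.7 - 1.3500 = -0.6500

y = -1.0385x - 0.6500


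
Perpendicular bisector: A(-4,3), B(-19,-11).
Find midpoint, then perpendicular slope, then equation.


Midpoint = (-11.5, -4)
Slope of AB = dy/dx = -14/(-15) = 0.9333
Perp slope = -dx/dy = -15/14 = -1.0714
b = My - (perp slope)*Mx = -4 + (-15*(-11.5))/(-14) = -4 - 12.3214 = -16.3214

y = -1.0714x - 16.3214


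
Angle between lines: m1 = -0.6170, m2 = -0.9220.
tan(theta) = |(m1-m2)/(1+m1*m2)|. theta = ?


m1-m2 = 0.305
1+m1*m2 = 1.568874
tan(theta) = |0.305/1.568874| = 0.194407
theta = arctan(|0.305/1.568874|) = 11.0015 degrees (acute angle)

11.0015 degrees


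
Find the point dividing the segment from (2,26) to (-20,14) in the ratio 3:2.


Px = (3*(-20) + 2*2)/5 = -56/5 = -11.2000
Py = (3*14 + 2*26)/5 = 94/5 = 18.8000

P = (-11.2000, 18.8000)


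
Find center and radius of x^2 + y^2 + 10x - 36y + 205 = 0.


h = -D/2 = -10/2 = -5
k = -E/2 = 36/2 = 18
r^2 = h^2 + k^2 - F = 25 + 324 - 205 = 144
r = 12

Center (-5, 18), radius = 12


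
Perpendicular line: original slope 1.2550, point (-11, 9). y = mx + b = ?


Perpendicular slope = -1/m1 = -1/1.2550 = -0.7968
b2 = y0 - m2*x0 = 9 - 11/1.2550 = 9 - 8.7649 = 0.2351

y = -0.7968x + 0.2351


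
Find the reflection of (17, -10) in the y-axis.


Reflection rule for y-axis: (-x, y)
(17, -10) -> (-17, -10)

(-17, -10)


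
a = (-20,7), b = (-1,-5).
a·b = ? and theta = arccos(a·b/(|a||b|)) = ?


a·b = -20*(-1) + 7*(-5) = 20 - 35 = -15
|a| = sqrt(400+49) = 21.1896
|b| = sqrt(1+25) = 5.0990
cos(theta) = -15/(sqrt(449)*sqrt(26)) = -15/sqrt(11674) = -0.138829
theta = arccos(-15/sqrt(11674)) = 97.9801 degrees

a·b = -15, theta = 97.9801 deg
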